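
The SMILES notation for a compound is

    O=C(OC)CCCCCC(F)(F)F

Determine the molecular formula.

Walk through each heavy atom and fill implicit hydrogens from standard valence (C 4, N 3, O 2, S 2, halogen 1):
  atom 1: O, bond orders sum to 2 (valence 2) → 0 H
  atom 2: C, bond orders sum to 4 (valence 4) → 0 H
  atom 3: O, bond orders sum to 2 (valence 2) → 0 H
  atom 4: C, bond orders sum to 1 (valence 4) → 3 H
  atom 5: C, bond orders sum to 2 (valence 4) → 2 H
  atom 6: C, bond orders sum to 2 (valence 4) → 2 H
  atom 7: C, bond orders sum to 2 (valence 4) → 2 H
  atom 8: C, bond orders sum to 2 (valence 4) → 2 H
  atom 9: C, bond orders sum to 2 (valence 4) → 2 H
  atom 10: C, bond orders sum to 4 (valence 4) → 0 H
  atom 11: F (halogen, monovalent) → 0 H
  atom 12: F (halogen, monovalent) → 0 H
  atom 13: F (halogen, monovalent) → 0 H
Totals → C:8, H:13, F:3, O:2.
In Hill order: C8H13F3O2.

C8H13F3O2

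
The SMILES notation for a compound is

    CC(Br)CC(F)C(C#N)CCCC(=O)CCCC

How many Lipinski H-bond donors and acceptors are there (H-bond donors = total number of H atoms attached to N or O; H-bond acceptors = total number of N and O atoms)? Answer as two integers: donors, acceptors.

0, 2

Donors: find every N or O and count the H atoms it carries.
  atom 9 (N): bond orders sum to 3 → 0 H
  atom 14 (O): bond orders sum to 2 → 0 H
Lipinski HBD = 0.
Acceptors: N atoms = 1, O atoms = 1 → HBA = 2.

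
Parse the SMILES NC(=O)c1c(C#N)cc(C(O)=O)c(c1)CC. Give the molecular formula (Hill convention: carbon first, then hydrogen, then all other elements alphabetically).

C11H10N2O3

Walk through each heavy atom and fill implicit hydrogens from standard valence (C 4, N 3, O 2, S 2, halogen 1); for lowercase aromatic atoms, an aromatic c carries 1 H when it has two neighbours and 0 H with three, and aromatic n carries 0 H:
  atom 1: N, bond orders sum to 1 (valence 3) → 2 H
  atom 2: C, bond orders sum to 4 (valence 4) → 0 H
  atom 3: O, bond orders sum to 2 (valence 2) → 0 H
  atom 4: aromatic c, 3 neighbours → 0 H
  atom 5: aromatic c, 3 neighbours → 0 H
  atom 6: C, bond orders sum to 4 (valence 4) → 0 H
  atom 7: N, bond orders sum to 3 (valence 3) → 0 H
  atom 8: aromatic c, 2 neighbours → 1 H
  atom 9: aromatic c, 3 neighbours → 0 H
  atom 10: C, bond orders sum to 4 (valence 4) → 0 H
  atom 11: O, bond orders sum to 1 (valence 2) → 1 H
  atom 12: O, bond orders sum to 2 (valence 2) → 0 H
  atom 13: aromatic c, 3 neighbours → 0 H
  atom 14: aromatic c, 2 neighbours → 1 H
  atom 15: C, bond orders sum to 2 (valence 4) → 2 H
  atom 16: C, bond orders sum to 1 (valence 4) → 3 H
Totals → C:11, H:10, N:2, O:3.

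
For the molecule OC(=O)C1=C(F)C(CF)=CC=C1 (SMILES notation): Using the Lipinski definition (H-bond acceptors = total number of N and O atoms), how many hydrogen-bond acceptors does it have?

2

N atoms: 0; O atoms: 2.
Lipinski HBA = 0 + 2 = 2.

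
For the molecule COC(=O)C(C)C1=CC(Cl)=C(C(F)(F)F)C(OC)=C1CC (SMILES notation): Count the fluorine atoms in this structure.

3

Scan the SMILES for F atoms (remember two-letter symbols like Cl and Br are single atoms).
Fluorine count: 3.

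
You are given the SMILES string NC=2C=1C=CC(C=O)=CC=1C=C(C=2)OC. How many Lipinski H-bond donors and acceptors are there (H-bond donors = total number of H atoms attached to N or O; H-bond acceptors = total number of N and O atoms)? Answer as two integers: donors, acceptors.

2, 3

Donors: find every N or O and count the H atoms it carries.
  atom 1 (N): bond orders sum to 1 → 2 H
  atom 8 (O): bond orders sum to 2 → 0 H
  atom 14 (O): bond orders sum to 2 → 0 H
Lipinski HBD = 2.
Acceptors: N atoms = 1, O atoms = 2 → HBA = 3.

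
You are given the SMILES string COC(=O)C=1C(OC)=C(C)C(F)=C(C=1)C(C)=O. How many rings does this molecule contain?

1

In SMILES, each pair of matching ring-closure digits denotes one ring-closing bond; the number of such bonds equals the number of independent rings.
Ring-closure bonds here: 1.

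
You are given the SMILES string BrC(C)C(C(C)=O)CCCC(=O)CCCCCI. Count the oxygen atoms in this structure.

Scan the SMILES for O atoms (remember two-letter symbols like Cl and Br are single atoms).
Oxygen count: 2.

2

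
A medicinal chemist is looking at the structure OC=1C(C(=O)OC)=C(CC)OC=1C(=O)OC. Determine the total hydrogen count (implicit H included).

Walk through each heavy atom and fill implicit hydrogens from standard valence (C 4, N 3, O 2, S 2, halogen 1):
  atom 1: O, bond orders sum to 1 (valence 2) → 1 H
  atom 2: C, bond orders sum to 4 (valence 4) → 0 H
  atom 3: C, bond orders sum to 4 (valence 4) → 0 H
  atom 4: C, bond orders sum to 4 (valence 4) → 0 H
  atom 5: O, bond orders sum to 2 (valence 2) → 0 H
  atom 6: O, bond orders sum to 2 (valence 2) → 0 H
  atom 7: C, bond orders sum to 1 (valence 4) → 3 H
  atom 8: C, bond orders sum to 4 (valence 4) → 0 H
  atom 9: C, bond orders sum to 2 (valence 4) → 2 H
  atom 10: C, bond orders sum to 1 (valence 4) → 3 H
  atom 11: O, bond orders sum to 2 (valence 2) → 0 H
  atom 12: C, bond orders sum to 4 (valence 4) → 0 H
  atom 13: C, bond orders sum to 4 (valence 4) → 0 H
  atom 14: O, bond orders sum to 2 (valence 2) → 0 H
  atom 15: O, bond orders sum to 2 (valence 2) → 0 H
  atom 16: C, bond orders sum to 1 (valence 4) → 3 H
Total hydrogens: 12.

12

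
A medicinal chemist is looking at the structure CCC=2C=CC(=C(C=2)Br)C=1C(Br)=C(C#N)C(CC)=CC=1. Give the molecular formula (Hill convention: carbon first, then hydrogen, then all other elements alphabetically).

C17H15Br2N

Walk through each heavy atom and fill implicit hydrogens from standard valence (C 4, N 3, O 2, S 2, halogen 1):
  atom 1: C, bond orders sum to 1 (valence 4) → 3 H
  atom 2: C, bond orders sum to 2 (valence 4) → 2 H
  atom 3: C, bond orders sum to 4 (valence 4) → 0 H
  atom 4: C, bond orders sum to 3 (valence 4) → 1 H
  atom 5: C, bond orders sum to 3 (valence 4) → 1 H
  atom 6: C, bond orders sum to 4 (valence 4) → 0 H
  atom 7: C, bond orders sum to 4 (valence 4) → 0 H
  atom 8: C, bond orders sum to 3 (valence 4) → 1 H
  atom 9: Br (halogen, monovalent) → 0 H
  atom 10: C, bond orders sum to 4 (valence 4) → 0 H
  atom 11: C, bond orders sum to 4 (valence 4) → 0 H
  atom 12: Br (halogen, monovalent) → 0 H
  atom 13: C, bond orders sum to 4 (valence 4) → 0 H
  atom 14: C, bond orders sum to 4 (valence 4) → 0 H
  atom 15: N, bond orders sum to 3 (valence 3) → 0 H
  atom 16: C, bond orders sum to 4 (valence 4) → 0 H
  atom 17: C, bond orders sum to 2 (valence 4) → 2 H
  atom 18: C, bond orders sum to 1 (valence 4) → 3 H
  atom 19: C, bond orders sum to 3 (valence 4) → 1 H
  atom 20: C, bond orders sum to 3 (valence 4) → 1 H
Totals → C:17, H:15, Br:2, N:1.
In Hill order: C17H15Br2N.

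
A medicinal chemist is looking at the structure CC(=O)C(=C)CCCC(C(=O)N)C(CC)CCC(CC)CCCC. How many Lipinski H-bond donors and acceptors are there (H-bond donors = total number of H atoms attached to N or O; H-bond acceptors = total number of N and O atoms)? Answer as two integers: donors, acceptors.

Donors: find every N or O and count the H atoms it carries.
  atom 3 (O): bond orders sum to 2 → 0 H
  atom 11 (O): bond orders sum to 2 → 0 H
  atom 12 (N): bond orders sum to 1 → 2 H
Lipinski HBD = 2.
Acceptors: N atoms = 1, O atoms = 2 → HBA = 3.

2, 3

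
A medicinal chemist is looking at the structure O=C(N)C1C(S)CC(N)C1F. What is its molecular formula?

C6H11FN2OS

Walk through each heavy atom and fill implicit hydrogens from standard valence (C 4, N 3, O 2, S 2, halogen 1):
  atom 1: O, bond orders sum to 2 (valence 2) → 0 H
  atom 2: C, bond orders sum to 4 (valence 4) → 0 H
  atom 3: N, bond orders sum to 1 (valence 3) → 2 H
  atom 4: C, bond orders sum to 3 (valence 4) → 1 H
  atom 5: C, bond orders sum to 3 (valence 4) → 1 H
  atom 6: S, bond orders sum to 1 (valence 2) → 1 H
  atom 7: C, bond orders sum to 2 (valence 4) → 2 H
  atom 8: C, bond orders sum to 3 (valence 4) → 1 H
  atom 9: N, bond orders sum to 1 (valence 3) → 2 H
  atom 10: C, bond orders sum to 3 (valence 4) → 1 H
  atom 11: F (halogen, monovalent) → 0 H
Totals → C:6, H:11, F:1, N:2, O:1, S:1.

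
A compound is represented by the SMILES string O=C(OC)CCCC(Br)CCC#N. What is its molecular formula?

Walk through each heavy atom and fill implicit hydrogens from standard valence (C 4, N 3, O 2, S 2, halogen 1):
  atom 1: O, bond orders sum to 2 (valence 2) → 0 H
  atom 2: C, bond orders sum to 4 (valence 4) → 0 H
  atom 3: O, bond orders sum to 2 (valence 2) → 0 H
  atom 4: C, bond orders sum to 1 (valence 4) → 3 H
  atom 5: C, bond orders sum to 2 (valence 4) → 2 H
  atom 6: C, bond orders sum to 2 (valence 4) → 2 H
  atom 7: C, bond orders sum to 2 (valence 4) → 2 H
  atom 8: C, bond orders sum to 3 (valence 4) → 1 H
  atom 9: Br (halogen, monovalent) → 0 H
  atom 10: C, bond orders sum to 2 (valence 4) → 2 H
  atom 11: C, bond orders sum to 2 (valence 4) → 2 H
  atom 12: C, bond orders sum to 4 (valence 4) → 0 H
  atom 13: N, bond orders sum to 3 (valence 3) → 0 H
Totals → C:9, H:14, Br:1, N:1, O:2.

C9H14BrNO2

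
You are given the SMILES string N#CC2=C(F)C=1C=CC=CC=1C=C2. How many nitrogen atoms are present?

1

Scan the SMILES for N atoms (remember two-letter symbols like Cl and Br are single atoms).
Nitrogen count: 1.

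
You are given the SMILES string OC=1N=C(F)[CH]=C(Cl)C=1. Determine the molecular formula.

C5H3ClFNO

Walk through each heavy atom and fill implicit hydrogens from standard valence (C 4, N 3, O 2, S 2, halogen 1):
  atom 1: O, bond orders sum to 1 (valence 2) → 1 H
  atom 2: C, bond orders sum to 4 (valence 4) → 0 H
  atom 3: N, bond orders sum to 3 (valence 3) → 0 H
  atom 4: C, bond orders sum to 4 (valence 4) → 0 H
  atom 5: F (halogen, monovalent) → 0 H
  atom 6: C with explicit H count 1
  atom 7: C, bond orders sum to 4 (valence 4) → 0 H
  atom 8: Cl (halogen, monovalent) → 0 H
  atom 9: C, bond orders sum to 3 (valence 4) → 1 H
Totals → C:5, H:3, Cl:1, F:1, N:1, O:1.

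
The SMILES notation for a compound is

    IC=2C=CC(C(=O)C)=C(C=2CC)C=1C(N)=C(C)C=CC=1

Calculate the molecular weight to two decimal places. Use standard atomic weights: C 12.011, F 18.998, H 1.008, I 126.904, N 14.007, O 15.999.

First, the molecular formula is C17H18INO (counting implicit H from valence).
  C: 17 × 12.011 = 204.187
  H: 18 × 1.008 = 18.144
  I: 1 × 126.904 = 126.904
  N: 1 × 14.007 = 14.007
  O: 1 × 15.999 = 15.999
Sum: 17×12.011 + 18×1.008 + 1×126.904 + 1×14.007 + 1×15.999 = 379.241 → 379.24 g/mol.

379.24 g/mol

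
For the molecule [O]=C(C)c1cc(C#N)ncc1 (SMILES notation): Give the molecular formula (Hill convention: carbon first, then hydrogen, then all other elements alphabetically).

C8H6N2O

Walk through each heavy atom and fill implicit hydrogens from standard valence (C 4, N 3, O 2, S 2, halogen 1); for lowercase aromatic atoms, an aromatic c carries 1 H when it has two neighbours and 0 H with three, and aromatic n carries 0 H:
  atom 1: O with explicit H count 0
  atom 2: C, bond orders sum to 4 (valence 4) → 0 H
  atom 3: C, bond orders sum to 1 (valence 4) → 3 H
  atom 4: aromatic c, 3 neighbours → 0 H
  atom 5: aromatic c, 2 neighbours → 1 H
  atom 6: aromatic c, 3 neighbours → 0 H
  atom 7: C, bond orders sum to 4 (valence 4) → 0 H
  atom 8: N, bond orders sum to 3 (valence 3) → 0 H
  atom 9: aromatic n, 2 neighbours → 0 H
  atom 10: aromatic c, 2 neighbours → 1 H
  atom 11: aromatic c, 2 neighbours → 1 H
Totals → C:8, H:6, N:2, O:1.
In Hill order: C8H6N2O.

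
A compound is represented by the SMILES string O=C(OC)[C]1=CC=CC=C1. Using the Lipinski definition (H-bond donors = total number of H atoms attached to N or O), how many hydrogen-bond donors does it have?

Donors: find every N or O and count the H atoms it carries.
  atom 1 (O): bond orders sum to 2 → 0 H
  atom 3 (O): bond orders sum to 2 → 0 H
Lipinski HBD = 0.

0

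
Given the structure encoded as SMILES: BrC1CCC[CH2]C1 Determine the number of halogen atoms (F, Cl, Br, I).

1

Halogen atoms appear at heavy-atom position 1 (1×Br).
Halogen count: 1.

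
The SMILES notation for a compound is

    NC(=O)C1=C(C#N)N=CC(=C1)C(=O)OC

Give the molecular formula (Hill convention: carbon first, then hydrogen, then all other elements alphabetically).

C9H7N3O3

Walk through each heavy atom and fill implicit hydrogens from standard valence (C 4, N 3, O 2, S 2, halogen 1):
  atom 1: N, bond orders sum to 1 (valence 3) → 2 H
  atom 2: C, bond orders sum to 4 (valence 4) → 0 H
  atom 3: O, bond orders sum to 2 (valence 2) → 0 H
  atom 4: C, bond orders sum to 4 (valence 4) → 0 H
  atom 5: C, bond orders sum to 4 (valence 4) → 0 H
  atom 6: C, bond orders sum to 4 (valence 4) → 0 H
  atom 7: N, bond orders sum to 3 (valence 3) → 0 H
  atom 8: N, bond orders sum to 3 (valence 3) → 0 H
  atom 9: C, bond orders sum to 3 (valence 4) → 1 H
  atom 10: C, bond orders sum to 4 (valence 4) → 0 H
  atom 11: C, bond orders sum to 3 (valence 4) → 1 H
  atom 12: C, bond orders sum to 4 (valence 4) → 0 H
  atom 13: O, bond orders sum to 2 (valence 2) → 0 H
  atom 14: O, bond orders sum to 2 (valence 2) → 0 H
  atom 15: C, bond orders sum to 1 (valence 4) → 3 H
Totals → C:9, H:7, N:3, O:3.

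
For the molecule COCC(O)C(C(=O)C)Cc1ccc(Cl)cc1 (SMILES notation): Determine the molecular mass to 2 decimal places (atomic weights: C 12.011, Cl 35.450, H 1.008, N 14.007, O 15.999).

First, the molecular formula is C13H17ClO3 (counting implicit H from valence).
  C: 13 × 12.011 = 156.143
  Cl: 1 × 35.450 = 35.450
  H: 17 × 1.008 = 17.136
  O: 3 × 15.999 = 47.997
Sum: 13×12.011 + 1×35.450 + 17×1.008 + 3×15.999 = 256.726 → 256.73 g/mol.

256.73 g/mol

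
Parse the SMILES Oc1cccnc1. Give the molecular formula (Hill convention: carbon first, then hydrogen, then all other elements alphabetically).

C5H5NO

Walk through each heavy atom and fill implicit hydrogens from standard valence (C 4, N 3, O 2, S 2, halogen 1); for lowercase aromatic atoms, an aromatic c carries 1 H when it has two neighbours and 0 H with three, and aromatic n carries 0 H:
  atom 1: O, bond orders sum to 1 (valence 2) → 1 H
  atom 2: aromatic c, 3 neighbours → 0 H
  atom 3: aromatic c, 2 neighbours → 1 H
  atom 4: aromatic c, 2 neighbours → 1 H
  atom 5: aromatic c, 2 neighbours → 1 H
  atom 6: aromatic n, 2 neighbours → 0 H
  atom 7: aromatic c, 2 neighbours → 1 H
Totals → C:5, H:5, N:1, O:1.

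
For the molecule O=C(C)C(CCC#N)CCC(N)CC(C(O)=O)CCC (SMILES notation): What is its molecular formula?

Walk through each heavy atom and fill implicit hydrogens from standard valence (C 4, N 3, O 2, S 2, halogen 1):
  atom 1: O, bond orders sum to 2 (valence 2) → 0 H
  atom 2: C, bond orders sum to 4 (valence 4) → 0 H
  atom 3: C, bond orders sum to 1 (valence 4) → 3 H
  atom 4: C, bond orders sum to 3 (valence 4) → 1 H
  atom 5: C, bond orders sum to 2 (valence 4) → 2 H
  atom 6: C, bond orders sum to 2 (valence 4) → 2 H
  atom 7: C, bond orders sum to 4 (valence 4) → 0 H
  atom 8: N, bond orders sum to 3 (valence 3) → 0 H
  atom 9: C, bond orders sum to 2 (valence 4) → 2 H
  atom 10: C, bond orders sum to 2 (valence 4) → 2 H
  atom 11: C, bond orders sum to 3 (valence 4) → 1 H
  atom 12: N, bond orders sum to 1 (valence 3) → 2 H
  atom 13: C, bond orders sum to 2 (valence 4) → 2 H
  atom 14: C, bond orders sum to 3 (valence 4) → 1 H
  atom 15: C, bond orders sum to 4 (valence 4) → 0 H
  atom 16: O, bond orders sum to 1 (valence 2) → 1 H
  atom 17: O, bond orders sum to 2 (valence 2) → 0 H
  atom 18: C, bond orders sum to 2 (valence 4) → 2 H
  atom 19: C, bond orders sum to 2 (valence 4) → 2 H
  atom 20: C, bond orders sum to 1 (valence 4) → 3 H
Totals → C:15, H:26, N:2, O:3.
In Hill order: C15H26N2O3.

C15H26N2O3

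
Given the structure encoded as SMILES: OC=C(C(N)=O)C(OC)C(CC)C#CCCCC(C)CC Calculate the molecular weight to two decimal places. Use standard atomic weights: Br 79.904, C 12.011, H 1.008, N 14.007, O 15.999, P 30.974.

295.42 g/mol

First, the molecular formula is C17H29NO3 (counting implicit H from valence).
  C: 17 × 12.011 = 204.187
  H: 29 × 1.008 = 29.232
  N: 1 × 14.007 = 14.007
  O: 3 × 15.999 = 47.997
Sum: 17×12.011 + 29×1.008 + 1×14.007 + 3×15.999 = 295.423 → 295.42 g/mol.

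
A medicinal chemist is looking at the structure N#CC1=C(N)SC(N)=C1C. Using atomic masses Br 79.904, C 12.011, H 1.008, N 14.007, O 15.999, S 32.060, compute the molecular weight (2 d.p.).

153.20 g/mol

First, the molecular formula is C6H7N3S (counting implicit H from valence).
  C: 6 × 12.011 = 72.066
  H: 7 × 1.008 = 7.056
  N: 3 × 14.007 = 42.021
  S: 1 × 32.060 = 32.060
Sum: 6×12.011 + 7×1.008 + 3×14.007 + 1×32.060 = 153.203 → 153.20 g/mol.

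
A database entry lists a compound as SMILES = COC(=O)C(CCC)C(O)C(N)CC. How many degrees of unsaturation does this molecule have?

Molecular formula: C10H21NO3.
DoU = (2C + 2 + N − H − X) / 2, where X is the halogen count and O/S are ignored.
    = (2·10 + 2 + 1 − 21 − 0) / 2 = 2 / 2 = 1.

1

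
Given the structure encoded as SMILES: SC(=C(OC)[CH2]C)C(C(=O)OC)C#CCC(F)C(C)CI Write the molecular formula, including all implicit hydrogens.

C15H22FIO3S

Walk through each heavy atom and fill implicit hydrogens from standard valence (C 4, N 3, O 2, S 2, halogen 1):
  atom 1: S, bond orders sum to 1 (valence 2) → 1 H
  atom 2: C, bond orders sum to 4 (valence 4) → 0 H
  atom 3: C, bond orders sum to 4 (valence 4) → 0 H
  atom 4: O, bond orders sum to 2 (valence 2) → 0 H
  atom 5: C, bond orders sum to 1 (valence 4) → 3 H
  atom 6: C with explicit H count 2
  atom 7: C, bond orders sum to 1 (valence 4) → 3 H
  atom 8: C, bond orders sum to 3 (valence 4) → 1 H
  atom 9: C, bond orders sum to 4 (valence 4) → 0 H
  atom 10: O, bond orders sum to 2 (valence 2) → 0 H
  atom 11: O, bond orders sum to 2 (valence 2) → 0 H
  atom 12: C, bond orders sum to 1 (valence 4) → 3 H
  atom 13: C, bond orders sum to 4 (valence 4) → 0 H
  atom 14: C, bond orders sum to 4 (valence 4) → 0 H
  atom 15: C, bond orders sum to 2 (valence 4) → 2 H
  atom 16: C, bond orders sum to 3 (valence 4) → 1 H
  atom 17: F (halogen, monovalent) → 0 H
  atom 18: C, bond orders sum to 3 (valence 4) → 1 H
  atom 19: C, bond orders sum to 1 (valence 4) → 3 H
  atom 20: C, bond orders sum to 2 (valence 4) → 2 H
  atom 21: I (halogen, monovalent) → 0 H
Totals → C:15, H:22, F:1, I:1, O:3, S:1.
In Hill order: C15H22FIO3S.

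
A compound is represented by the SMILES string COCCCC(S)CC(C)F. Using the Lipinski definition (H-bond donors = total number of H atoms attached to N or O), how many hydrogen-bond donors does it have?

0

Donors: find every N or O and count the H atoms it carries.
  atom 2 (O): bond orders sum to 2 → 0 H
Lipinski HBD = 0.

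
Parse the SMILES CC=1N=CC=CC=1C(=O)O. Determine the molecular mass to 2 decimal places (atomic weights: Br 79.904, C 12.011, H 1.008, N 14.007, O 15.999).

First, the molecular formula is C7H7NO2 (counting implicit H from valence).
  C: 7 × 12.011 = 84.077
  H: 7 × 1.008 = 7.056
  N: 1 × 14.007 = 14.007
  O: 2 × 15.999 = 31.998
Sum: 7×12.011 + 7×1.008 + 1×14.007 + 2×15.999 = 137.138 → 137.14 g/mol.

137.14 g/mol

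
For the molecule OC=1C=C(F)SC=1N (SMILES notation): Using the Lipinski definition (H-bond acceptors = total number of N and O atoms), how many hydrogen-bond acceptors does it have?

N atoms: 1; O atoms: 1.
Lipinski HBA = 1 + 1 = 2.

2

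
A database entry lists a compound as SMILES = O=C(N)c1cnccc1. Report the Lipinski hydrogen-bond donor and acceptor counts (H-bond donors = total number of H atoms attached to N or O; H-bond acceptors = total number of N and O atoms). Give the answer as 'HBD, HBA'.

Donors: find every N or O and count the H atoms it carries.
  atom 1 (O): bond orders sum to 2 → 0 H
  atom 3 (N): bond orders sum to 1 → 2 H
  atom 6 (N): bond orders sum to 3 → 0 H
Lipinski HBD = 2.
Acceptors: N atoms = 2, O atoms = 1 → HBA = 3.

2, 3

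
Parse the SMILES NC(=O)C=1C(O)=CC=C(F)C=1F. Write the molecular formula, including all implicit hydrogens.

C7H5F2NO2

Walk through each heavy atom and fill implicit hydrogens from standard valence (C 4, N 3, O 2, S 2, halogen 1):
  atom 1: N, bond orders sum to 1 (valence 3) → 2 H
  atom 2: C, bond orders sum to 4 (valence 4) → 0 H
  atom 3: O, bond orders sum to 2 (valence 2) → 0 H
  atom 4: C, bond orders sum to 4 (valence 4) → 0 H
  atom 5: C, bond orders sum to 4 (valence 4) → 0 H
  atom 6: O, bond orders sum to 1 (valence 2) → 1 H
  atom 7: C, bond orders sum to 3 (valence 4) → 1 H
  atom 8: C, bond orders sum to 3 (valence 4) → 1 H
  atom 9: C, bond orders sum to 4 (valence 4) → 0 H
  atom 10: F (halogen, monovalent) → 0 H
  atom 11: C, bond orders sum to 4 (valence 4) → 0 H
  atom 12: F (halogen, monovalent) → 0 H
Totals → C:7, H:5, F:2, N:1, O:2.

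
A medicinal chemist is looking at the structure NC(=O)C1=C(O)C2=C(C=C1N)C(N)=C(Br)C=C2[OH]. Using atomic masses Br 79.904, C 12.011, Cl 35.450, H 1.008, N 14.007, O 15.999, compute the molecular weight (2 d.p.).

First, the molecular formula is C11H10BrN3O3 (counting implicit H from valence).
  Br: 1 × 79.904 = 79.904
  C: 11 × 12.011 = 132.121
  H: 10 × 1.008 = 10.080
  N: 3 × 14.007 = 42.021
  O: 3 × 15.999 = 47.997
Sum: 1×79.904 + 11×12.011 + 10×1.008 + 3×14.007 + 3×15.999 = 312.123 → 312.12 g/mol.

312.12 g/mol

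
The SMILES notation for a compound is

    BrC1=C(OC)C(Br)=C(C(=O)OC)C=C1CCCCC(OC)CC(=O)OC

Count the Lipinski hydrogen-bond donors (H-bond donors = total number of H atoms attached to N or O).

Donors: find every N or O and count the H atoms it carries.
  atom 4 (O): bond orders sum to 2 → 0 H
  atom 10 (O): bond orders sum to 2 → 0 H
  atom 11 (O): bond orders sum to 2 → 0 H
  atom 20 (O): bond orders sum to 2 → 0 H
  atom 24 (O): bond orders sum to 2 → 0 H
  atom 25 (O): bond orders sum to 2 → 0 H
Lipinski HBD = 0.

0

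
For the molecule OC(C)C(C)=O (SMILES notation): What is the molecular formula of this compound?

C4H8O2

Walk through each heavy atom and fill implicit hydrogens from standard valence (C 4, N 3, O 2, S 2, halogen 1):
  atom 1: O, bond orders sum to 1 (valence 2) → 1 H
  atom 2: C, bond orders sum to 3 (valence 4) → 1 H
  atom 3: C, bond orders sum to 1 (valence 4) → 3 H
  atom 4: C, bond orders sum to 4 (valence 4) → 0 H
  atom 5: C, bond orders sum to 1 (valence 4) → 3 H
  atom 6: O, bond orders sum to 2 (valence 2) → 0 H
Totals → C:4, H:8, O:2.
In Hill order: C4H8O2.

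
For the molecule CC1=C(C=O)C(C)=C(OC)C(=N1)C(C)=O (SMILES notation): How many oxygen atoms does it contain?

Scan the SMILES for O atoms (remember two-letter symbols like Cl and Br are single atoms).
Oxygen count: 3.

3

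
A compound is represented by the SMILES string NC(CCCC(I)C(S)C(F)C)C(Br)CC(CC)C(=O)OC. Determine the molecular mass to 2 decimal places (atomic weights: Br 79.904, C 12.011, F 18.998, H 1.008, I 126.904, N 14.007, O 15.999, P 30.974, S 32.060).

First, the molecular formula is C15H28BrFINO2S (counting implicit H from valence).
  Br: 1 × 79.904 = 79.904
  C: 15 × 12.011 = 180.165
  F: 1 × 18.998 = 18.998
  H: 28 × 1.008 = 28.224
  I: 1 × 126.904 = 126.904
  N: 1 × 14.007 = 14.007
  O: 2 × 15.999 = 31.998
  S: 1 × 32.060 = 32.060
Sum: 1×79.904 + 15×12.011 + 1×18.998 + 28×1.008 + 1×126.904 + 1×14.007 + 2×15.999 + 1×32.060 = 512.260 → 512.26 g/mol.

512.26 g/mol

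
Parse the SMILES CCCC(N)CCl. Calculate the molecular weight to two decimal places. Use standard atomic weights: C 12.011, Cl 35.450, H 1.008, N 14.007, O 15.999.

First, the molecular formula is C5H12ClN (counting implicit H from valence).
  C: 5 × 12.011 = 60.055
  Cl: 1 × 35.450 = 35.450
  H: 12 × 1.008 = 12.096
  N: 1 × 14.007 = 14.007
Sum: 5×12.011 + 1×35.450 + 12×1.008 + 1×14.007 = 121.608 → 121.61 g/mol.

121.61 g/mol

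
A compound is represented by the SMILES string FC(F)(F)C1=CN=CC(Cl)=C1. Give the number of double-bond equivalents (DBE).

Molecular formula: C6H3ClF3N.
DoU = (2C + 2 + N − H − X) / 2, where X is the halogen count and O/S are ignored.
    = (2·6 + 2 + 1 − 3 − 4) / 2 = 8 / 2 = 4.

4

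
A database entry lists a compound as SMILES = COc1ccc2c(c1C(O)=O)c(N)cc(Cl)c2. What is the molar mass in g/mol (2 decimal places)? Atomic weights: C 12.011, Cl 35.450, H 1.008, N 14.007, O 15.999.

251.67 g/mol

First, the molecular formula is C12H10ClNO3 (counting implicit H from valence).
  C: 12 × 12.011 = 144.132
  Cl: 1 × 35.450 = 35.450
  H: 10 × 1.008 = 10.080
  N: 1 × 14.007 = 14.007
  O: 3 × 15.999 = 47.997
Sum: 12×12.011 + 1×35.450 + 10×1.008 + 1×14.007 + 3×15.999 = 251.666 → 251.67 g/mol.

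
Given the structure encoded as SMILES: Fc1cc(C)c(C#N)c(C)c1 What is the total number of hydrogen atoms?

8

Walk through each heavy atom and fill implicit hydrogens from standard valence (C 4, N 3, O 2, S 2, halogen 1); for lowercase aromatic atoms, an aromatic c carries 1 H when it has two neighbours and 0 H with three, and aromatic n carries 0 H:
  atom 1: F (halogen, monovalent) → 0 H
  atom 2: aromatic c, 3 neighbours → 0 H
  atom 3: aromatic c, 2 neighbours → 1 H
  atom 4: aromatic c, 3 neighbours → 0 H
  atom 5: C, bond orders sum to 1 (valence 4) → 3 H
  atom 6: aromatic c, 3 neighbours → 0 H
  atom 7: C, bond orders sum to 4 (valence 4) → 0 H
  atom 8: N, bond orders sum to 3 (valence 3) → 0 H
  atom 9: aromatic c, 3 neighbours → 0 H
  atom 10: C, bond orders sum to 1 (valence 4) → 3 H
  atom 11: aromatic c, 2 neighbours → 1 H
Total hydrogens: 8.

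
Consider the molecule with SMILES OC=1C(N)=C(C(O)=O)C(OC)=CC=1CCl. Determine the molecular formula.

Walk through each heavy atom and fill implicit hydrogens from standard valence (C 4, N 3, O 2, S 2, halogen 1):
  atom 1: O, bond orders sum to 1 (valence 2) → 1 H
  atom 2: C, bond orders sum to 4 (valence 4) → 0 H
  atom 3: C, bond orders sum to 4 (valence 4) → 0 H
  atom 4: N, bond orders sum to 1 (valence 3) → 2 H
  atom 5: C, bond orders sum to 4 (valence 4) → 0 H
  atom 6: C, bond orders sum to 4 (valence 4) → 0 H
  atom 7: O, bond orders sum to 1 (valence 2) → 1 H
  atom 8: O, bond orders sum to 2 (valence 2) → 0 H
  atom 9: C, bond orders sum to 4 (valence 4) → 0 H
  atom 10: O, bond orders sum to 2 (valence 2) → 0 H
  atom 11: C, bond orders sum to 1 (valence 4) → 3 H
  atom 12: C, bond orders sum to 3 (valence 4) → 1 H
  atom 13: C, bond orders sum to 4 (valence 4) → 0 H
  atom 14: C, bond orders sum to 2 (valence 4) → 2 H
  atom 15: Cl (halogen, monovalent) → 0 H
Totals → C:9, H:10, Cl:1, N:1, O:4.

C9H10ClNO4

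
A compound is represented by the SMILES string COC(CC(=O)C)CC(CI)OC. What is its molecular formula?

Walk through each heavy atom and fill implicit hydrogens from standard valence (C 4, N 3, O 2, S 2, halogen 1):
  atom 1: C, bond orders sum to 1 (valence 4) → 3 H
  atom 2: O, bond orders sum to 2 (valence 2) → 0 H
  atom 3: C, bond orders sum to 3 (valence 4) → 1 H
  atom 4: C, bond orders sum to 2 (valence 4) → 2 H
  atom 5: C, bond orders sum to 4 (valence 4) → 0 H
  atom 6: O, bond orders sum to 2 (valence 2) → 0 H
  atom 7: C, bond orders sum to 1 (valence 4) → 3 H
  atom 8: C, bond orders sum to 2 (valence 4) → 2 H
  atom 9: C, bond orders sum to 3 (valence 4) → 1 H
  atom 10: C, bond orders sum to 2 (valence 4) → 2 H
  atom 11: I (halogen, monovalent) → 0 H
  atom 12: O, bond orders sum to 2 (valence 2) → 0 H
  atom 13: C, bond orders sum to 1 (valence 4) → 3 H
Totals → C:9, H:17, I:1, O:3.
In Hill order: C9H17IO3.

C9H17IO3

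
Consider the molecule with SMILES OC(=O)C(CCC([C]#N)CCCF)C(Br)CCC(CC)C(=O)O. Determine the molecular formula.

Walk through each heavy atom and fill implicit hydrogens from standard valence (C 4, N 3, O 2, S 2, halogen 1):
  atom 1: O, bond orders sum to 1 (valence 2) → 1 H
  atom 2: C, bond orders sum to 4 (valence 4) → 0 H
  atom 3: O, bond orders sum to 2 (valence 2) → 0 H
  atom 4: C, bond orders sum to 3 (valence 4) → 1 H
  atom 5: C, bond orders sum to 2 (valence 4) → 2 H
  atom 6: C, bond orders sum to 2 (valence 4) → 2 H
  atom 7: C, bond orders sum to 3 (valence 4) → 1 H
  atom 8: C with explicit H count 0
  atom 9: N, bond orders sum to 3 (valence 3) → 0 H
  atom 10: C, bond orders sum to 2 (valence 4) → 2 H
  atom 11: C, bond orders sum to 2 (valence 4) → 2 H
  atom 12: C, bond orders sum to 2 (valence 4) → 2 H
  atom 13: F (halogen, monovalent) → 0 H
  atom 14: C, bond orders sum to 3 (valence 4) → 1 H
  atom 15: Br (halogen, monovalent) → 0 H
  atom 16: C, bond orders sum to 2 (valence 4) → 2 H
  atom 17: C, bond orders sum to 2 (valence 4) → 2 H
  atom 18: C, bond orders sum to 3 (valence 4) → 1 H
  atom 19: C, bond orders sum to 2 (valence 4) → 2 H
  atom 20: C, bond orders sum to 1 (valence 4) → 3 H
  atom 21: C, bond orders sum to 4 (valence 4) → 0 H
  atom 22: O, bond orders sum to 2 (valence 2) → 0 H
  atom 23: O, bond orders sum to 1 (valence 2) → 1 H
Totals → C:16, H:25, Br:1, F:1, N:1, O:4.

C16H25BrFNO4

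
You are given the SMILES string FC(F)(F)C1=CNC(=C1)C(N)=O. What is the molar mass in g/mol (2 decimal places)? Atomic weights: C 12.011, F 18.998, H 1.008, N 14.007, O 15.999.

178.11 g/mol

First, the molecular formula is C6H5F3N2O (counting implicit H from valence).
  C: 6 × 12.011 = 72.066
  F: 3 × 18.998 = 56.994
  H: 5 × 1.008 = 5.040
  N: 2 × 14.007 = 28.014
  O: 1 × 15.999 = 15.999
Sum: 6×12.011 + 3×18.998 + 5×1.008 + 2×14.007 + 1×15.999 = 178.113 → 178.11 g/mol.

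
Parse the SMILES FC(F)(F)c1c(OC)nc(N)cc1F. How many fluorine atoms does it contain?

4

Scan the SMILES for F atoms (remember two-letter symbols like Cl and Br are single atoms).
Fluorine count: 4.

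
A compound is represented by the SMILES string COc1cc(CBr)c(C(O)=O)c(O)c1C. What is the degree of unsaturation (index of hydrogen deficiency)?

Molecular formula: C10H11BrO4.
DoU = (2C + 2 + N − H − X) / 2, where X is the halogen count and O/S are ignored.
    = (2·10 + 2 + 0 − 11 − 1) / 2 = 10 / 2 = 5.

5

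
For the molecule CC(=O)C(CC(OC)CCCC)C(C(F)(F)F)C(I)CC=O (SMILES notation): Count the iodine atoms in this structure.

Scan the SMILES for I atoms (remember two-letter symbols like Cl and Br are single atoms).
Iodine count: 1.

1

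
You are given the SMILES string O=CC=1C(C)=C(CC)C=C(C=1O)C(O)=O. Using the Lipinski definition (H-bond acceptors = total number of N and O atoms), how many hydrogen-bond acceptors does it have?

N atoms: 0; O atoms: 4.
Lipinski HBA = 0 + 4 = 4.

4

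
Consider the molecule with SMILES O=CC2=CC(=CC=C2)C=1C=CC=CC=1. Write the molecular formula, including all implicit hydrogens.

C13H10O

Walk through each heavy atom and fill implicit hydrogens from standard valence (C 4, N 3, O 2, S 2, halogen 1):
  atom 1: O, bond orders sum to 2 (valence 2) → 0 H
  atom 2: C, bond orders sum to 3 (valence 4) → 1 H
  atom 3: C, bond orders sum to 4 (valence 4) → 0 H
  atom 4: C, bond orders sum to 3 (valence 4) → 1 H
  atom 5: C, bond orders sum to 4 (valence 4) → 0 H
  atom 6: C, bond orders sum to 3 (valence 4) → 1 H
  atom 7: C, bond orders sum to 3 (valence 4) → 1 H
  atom 8: C, bond orders sum to 3 (valence 4) → 1 H
  atom 9: C, bond orders sum to 4 (valence 4) → 0 H
  atom 10: C, bond orders sum to 3 (valence 4) → 1 H
  atom 11: C, bond orders sum to 3 (valence 4) → 1 H
  atom 12: C, bond orders sum to 3 (valence 4) → 1 H
  atom 13: C, bond orders sum to 3 (valence 4) → 1 H
  atom 14: C, bond orders sum to 3 (valence 4) → 1 H
Totals → C:13, H:10, O:1.
In Hill order: C13H10O.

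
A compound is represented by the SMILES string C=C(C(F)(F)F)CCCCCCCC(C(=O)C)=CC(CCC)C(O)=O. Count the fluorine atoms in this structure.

3

Scan the SMILES for F atoms (remember two-letter symbols like Cl and Br are single atoms).
Fluorine count: 3.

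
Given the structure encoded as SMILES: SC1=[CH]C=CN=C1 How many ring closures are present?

1

In SMILES, each pair of matching ring-closure digits denotes one ring-closing bond; the number of such bonds equals the number of independent rings.
Ring-closure bonds here: 1.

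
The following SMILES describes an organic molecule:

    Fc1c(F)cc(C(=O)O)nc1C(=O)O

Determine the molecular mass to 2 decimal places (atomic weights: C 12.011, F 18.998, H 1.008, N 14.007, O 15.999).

203.10 g/mol

First, the molecular formula is C7H3F2NO4 (counting implicit H from valence).
  C: 7 × 12.011 = 84.077
  F: 2 × 18.998 = 37.996
  H: 3 × 1.008 = 3.024
  N: 1 × 14.007 = 14.007
  O: 4 × 15.999 = 63.996
Sum: 7×12.011 + 2×18.998 + 3×1.008 + 1×14.007 + 4×15.999 = 203.100 → 203.10 g/mol.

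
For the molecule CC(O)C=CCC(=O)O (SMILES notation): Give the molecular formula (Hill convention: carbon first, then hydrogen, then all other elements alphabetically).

Walk through each heavy atom and fill implicit hydrogens from standard valence (C 4, N 3, O 2, S 2, halogen 1):
  atom 1: C, bond orders sum to 1 (valence 4) → 3 H
  atom 2: C, bond orders sum to 3 (valence 4) → 1 H
  atom 3: O, bond orders sum to 1 (valence 2) → 1 H
  atom 4: C, bond orders sum to 3 (valence 4) → 1 H
  atom 5: C, bond orders sum to 3 (valence 4) → 1 H
  atom 6: C, bond orders sum to 2 (valence 4) → 2 H
  atom 7: C, bond orders sum to 4 (valence 4) → 0 H
  atom 8: O, bond orders sum to 2 (valence 2) → 0 H
  atom 9: O, bond orders sum to 1 (valence 2) → 1 H
Totals → C:6, H:10, O:3.
In Hill order: C6H10O3.

C6H10O3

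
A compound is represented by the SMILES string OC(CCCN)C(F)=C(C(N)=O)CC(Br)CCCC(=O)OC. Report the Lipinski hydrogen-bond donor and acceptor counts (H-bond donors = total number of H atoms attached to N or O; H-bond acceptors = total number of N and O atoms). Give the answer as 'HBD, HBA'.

5, 6

Donors: find every N or O and count the H atoms it carries.
  atom 1 (O): bond orders sum to 1 → 1 H
  atom 6 (N): bond orders sum to 1 → 2 H
  atom 11 (N): bond orders sum to 1 → 2 H
  atom 12 (O): bond orders sum to 2 → 0 H
  atom 20 (O): bond orders sum to 2 → 0 H
  atom 21 (O): bond orders sum to 2 → 0 H
Lipinski HBD = 5.
Acceptors: N atoms = 2, O atoms = 4 → HBA = 6.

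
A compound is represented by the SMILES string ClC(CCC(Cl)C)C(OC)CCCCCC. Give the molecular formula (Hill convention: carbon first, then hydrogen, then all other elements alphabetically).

Walk through each heavy atom and fill implicit hydrogens from standard valence (C 4, N 3, O 2, S 2, halogen 1):
  atom 1: Cl (halogen, monovalent) → 0 H
  atom 2: C, bond orders sum to 3 (valence 4) → 1 H
  atom 3: C, bond orders sum to 2 (valence 4) → 2 H
  atom 4: C, bond orders sum to 2 (valence 4) → 2 H
  atom 5: C, bond orders sum to 3 (valence 4) → 1 H
  atom 6: Cl (halogen, monovalent) → 0 H
  atom 7: C, bond orders sum to 1 (valence 4) → 3 H
  atom 8: C, bond orders sum to 3 (valence 4) → 1 H
  atom 9: O, bond orders sum to 2 (valence 2) → 0 H
  atom 10: C, bond orders sum to 1 (valence 4) → 3 H
  atom 11: C, bond orders sum to 2 (valence 4) → 2 H
  atom 12: C, bond orders sum to 2 (valence 4) → 2 H
  atom 13: C, bond orders sum to 2 (valence 4) → 2 H
  atom 14: C, bond orders sum to 2 (valence 4) → 2 H
  atom 15: C, bond orders sum to 2 (valence 4) → 2 H
  atom 16: C, bond orders sum to 1 (valence 4) → 3 H
Totals → C:13, H:26, Cl:2, O:1.

C13H26Cl2O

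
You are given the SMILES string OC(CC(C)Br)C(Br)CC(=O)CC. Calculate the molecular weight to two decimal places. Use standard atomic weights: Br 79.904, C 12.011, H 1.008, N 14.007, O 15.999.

First, the molecular formula is C9H16Br2O2 (counting implicit H from valence).
  Br: 2 × 79.904 = 159.808
  C: 9 × 12.011 = 108.099
  H: 16 × 1.008 = 16.128
  O: 2 × 15.999 = 31.998
Sum: 2×79.904 + 9×12.011 + 16×1.008 + 2×15.999 = 316.033 → 316.03 g/mol.

316.03 g/mol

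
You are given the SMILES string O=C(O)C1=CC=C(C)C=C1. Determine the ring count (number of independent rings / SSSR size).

In SMILES, each pair of matching ring-closure digits denotes one ring-closing bond; the number of such bonds equals the number of independent rings.
Ring-closure bonds here: 1.

1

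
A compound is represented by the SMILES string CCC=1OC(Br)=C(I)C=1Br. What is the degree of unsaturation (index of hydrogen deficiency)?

3

Molecular formula: C6H5Br2IO.
DoU = (2C + 2 + N − H − X) / 2, where X is the halogen count and O/S are ignored.
    = (2·6 + 2 + 0 − 5 − 3) / 2 = 6 / 2 = 3.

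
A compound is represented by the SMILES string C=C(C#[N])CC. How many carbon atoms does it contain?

5

Count every carbon token in the SMILES (each C, including those in ring-closure positions and inside branches).
Carbon count: 5.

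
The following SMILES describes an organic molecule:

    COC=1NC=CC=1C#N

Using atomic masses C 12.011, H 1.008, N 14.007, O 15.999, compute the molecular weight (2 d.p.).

First, the molecular formula is C6H6N2O (counting implicit H from valence).
  C: 6 × 12.011 = 72.066
  H: 6 × 1.008 = 6.048
  N: 2 × 14.007 = 28.014
  O: 1 × 15.999 = 15.999
Sum: 6×12.011 + 6×1.008 + 2×14.007 + 1×15.999 = 122.127 → 122.13 g/mol.

122.13 g/mol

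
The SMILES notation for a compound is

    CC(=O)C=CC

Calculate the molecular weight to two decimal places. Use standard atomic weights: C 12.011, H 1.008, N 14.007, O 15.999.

84.12 g/mol

First, the molecular formula is C5H8O (counting implicit H from valence).
  C: 5 × 12.011 = 60.055
  H: 8 × 1.008 = 8.064
  O: 1 × 15.999 = 15.999
Sum: 5×12.011 + 8×1.008 + 1×15.999 = 84.118 → 84.12 g/mol.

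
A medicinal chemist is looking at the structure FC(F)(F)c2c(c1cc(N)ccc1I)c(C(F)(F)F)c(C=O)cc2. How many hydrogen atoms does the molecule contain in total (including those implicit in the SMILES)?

Walk through each heavy atom and fill implicit hydrogens from standard valence (C 4, N 3, O 2, S 2, halogen 1); for lowercase aromatic atoms, an aromatic c carries 1 H when it has two neighbours and 0 H with three, and aromatic n carries 0 H:
  atom 1: F (halogen, monovalent) → 0 H
  atom 2: C, bond orders sum to 4 (valence 4) → 0 H
  atom 3: F (halogen, monovalent) → 0 H
  atom 4: F (halogen, monovalent) → 0 H
  atom 5: aromatic c, 3 neighbours → 0 H
  atom 6: aromatic c, 3 neighbours → 0 H
  atom 7: aromatic c, 3 neighbours → 0 H
  atom 8: aromatic c, 2 neighbours → 1 H
  atom 9: aromatic c, 3 neighbours → 0 H
  atom 10: N, bond orders sum to 1 (valence 3) → 2 H
  atom 11: aromatic c, 2 neighbours → 1 H
  atom 12: aromatic c, 2 neighbours → 1 H
  atom 13: aromatic c, 3 neighbours → 0 H
  atom 14: I (halogen, monovalent) → 0 H
  atom 15: aromatic c, 3 neighbours → 0 H
  atom 16: C, bond orders sum to 4 (valence 4) → 0 H
  atom 17: F (halogen, monovalent) → 0 H
  atom 18: F (halogen, monovalent) → 0 H
  atom 19: F (halogen, monovalent) → 0 H
  atom 20: aromatic c, 3 neighbours → 0 H
  atom 21: C, bond orders sum to 3 (valence 4) → 1 H
  atom 22: O, bond orders sum to 2 (valence 2) → 0 H
  atom 23: aromatic c, 2 neighbours → 1 H
  atom 24: aromatic c, 2 neighbours → 1 H
Total hydrogens: 8.

8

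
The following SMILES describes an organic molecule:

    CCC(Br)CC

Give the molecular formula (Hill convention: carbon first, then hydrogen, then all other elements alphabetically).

Walk through each heavy atom and fill implicit hydrogens from standard valence (C 4, N 3, O 2, S 2, halogen 1):
  atom 1: C, bond orders sum to 1 (valence 4) → 3 H
  atom 2: C, bond orders sum to 2 (valence 4) → 2 H
  atom 3: C, bond orders sum to 3 (valence 4) → 1 H
  atom 4: Br (halogen, monovalent) → 0 H
  atom 5: C, bond orders sum to 2 (valence 4) → 2 H
  atom 6: C, bond orders sum to 1 (valence 4) → 3 H
Totals → C:5, H:11, Br:1.

C5H11Br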